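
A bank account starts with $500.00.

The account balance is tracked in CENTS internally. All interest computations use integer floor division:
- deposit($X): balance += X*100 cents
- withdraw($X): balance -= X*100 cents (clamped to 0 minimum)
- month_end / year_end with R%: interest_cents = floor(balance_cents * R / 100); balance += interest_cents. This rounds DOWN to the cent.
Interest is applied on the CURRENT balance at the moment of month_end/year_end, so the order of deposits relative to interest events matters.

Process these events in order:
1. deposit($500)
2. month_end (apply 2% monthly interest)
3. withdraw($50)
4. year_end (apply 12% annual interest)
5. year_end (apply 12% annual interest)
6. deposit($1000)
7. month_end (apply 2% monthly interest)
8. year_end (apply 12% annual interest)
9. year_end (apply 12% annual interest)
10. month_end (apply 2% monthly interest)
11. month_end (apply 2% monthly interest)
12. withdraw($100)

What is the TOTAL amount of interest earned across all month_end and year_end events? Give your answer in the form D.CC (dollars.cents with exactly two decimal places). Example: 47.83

After 1 (deposit($500)): balance=$1000.00 total_interest=$0.00
After 2 (month_end (apply 2% monthly interest)): balance=$1020.00 total_interest=$20.00
After 3 (withdraw($50)): balance=$970.00 total_interest=$20.00
After 4 (year_end (apply 12% annual interest)): balance=$1086.40 total_interest=$136.40
After 5 (year_end (apply 12% annual interest)): balance=$1216.76 total_interest=$266.76
After 6 (deposit($1000)): balance=$2216.76 total_interest=$266.76
After 7 (month_end (apply 2% monthly interest)): balance=$2261.09 total_interest=$311.09
After 8 (year_end (apply 12% annual interest)): balance=$2532.42 total_interest=$582.42
After 9 (year_end (apply 12% annual interest)): balance=$2836.31 total_interest=$886.31
After 10 (month_end (apply 2% monthly interest)): balance=$2893.03 total_interest=$943.03
After 11 (month_end (apply 2% monthly interest)): balance=$2950.89 total_interest=$1000.89
After 12 (withdraw($100)): balance=$2850.89 total_interest=$1000.89

Answer: 1000.89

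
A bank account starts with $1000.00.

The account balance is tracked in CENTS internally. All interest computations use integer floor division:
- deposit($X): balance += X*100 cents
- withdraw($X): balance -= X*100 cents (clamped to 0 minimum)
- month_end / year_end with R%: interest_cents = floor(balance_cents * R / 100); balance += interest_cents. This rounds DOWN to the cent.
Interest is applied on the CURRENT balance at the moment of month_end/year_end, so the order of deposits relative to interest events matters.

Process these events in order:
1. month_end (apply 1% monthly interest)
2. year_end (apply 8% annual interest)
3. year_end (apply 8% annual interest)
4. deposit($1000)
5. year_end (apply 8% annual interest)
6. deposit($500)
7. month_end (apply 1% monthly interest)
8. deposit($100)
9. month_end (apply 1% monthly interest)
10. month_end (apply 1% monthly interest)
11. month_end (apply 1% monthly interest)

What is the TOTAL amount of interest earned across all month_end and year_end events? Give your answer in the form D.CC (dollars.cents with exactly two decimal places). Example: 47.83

After 1 (month_end (apply 1% monthly interest)): balance=$1010.00 total_interest=$10.00
After 2 (year_end (apply 8% annual interest)): balance=$1090.80 total_interest=$90.80
After 3 (year_end (apply 8% annual interest)): balance=$1178.06 total_interest=$178.06
After 4 (deposit($1000)): balance=$2178.06 total_interest=$178.06
After 5 (year_end (apply 8% annual interest)): balance=$2352.30 total_interest=$352.30
After 6 (deposit($500)): balance=$2852.30 total_interest=$352.30
After 7 (month_end (apply 1% monthly interest)): balance=$2880.82 total_interest=$380.82
After 8 (deposit($100)): balance=$2980.82 total_interest=$380.82
After 9 (month_end (apply 1% monthly interest)): balance=$3010.62 total_interest=$410.62
After 10 (month_end (apply 1% monthly interest)): balance=$3040.72 total_interest=$440.72
After 11 (month_end (apply 1% monthly interest)): balance=$3071.12 total_interest=$471.12

Answer: 471.12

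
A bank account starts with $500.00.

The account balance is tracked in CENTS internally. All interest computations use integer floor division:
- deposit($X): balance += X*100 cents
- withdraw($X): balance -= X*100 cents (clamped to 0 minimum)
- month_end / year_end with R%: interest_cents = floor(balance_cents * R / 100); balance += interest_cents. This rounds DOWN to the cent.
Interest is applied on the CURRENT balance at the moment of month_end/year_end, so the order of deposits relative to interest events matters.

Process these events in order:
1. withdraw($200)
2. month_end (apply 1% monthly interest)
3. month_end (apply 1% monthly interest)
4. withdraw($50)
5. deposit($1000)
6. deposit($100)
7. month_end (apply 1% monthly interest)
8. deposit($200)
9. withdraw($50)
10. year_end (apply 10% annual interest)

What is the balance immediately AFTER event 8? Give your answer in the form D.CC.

After 1 (withdraw($200)): balance=$300.00 total_interest=$0.00
After 2 (month_end (apply 1% monthly interest)): balance=$303.00 total_interest=$3.00
After 3 (month_end (apply 1% monthly interest)): balance=$306.03 total_interest=$6.03
After 4 (withdraw($50)): balance=$256.03 total_interest=$6.03
After 5 (deposit($1000)): balance=$1256.03 total_interest=$6.03
After 6 (deposit($100)): balance=$1356.03 total_interest=$6.03
After 7 (month_end (apply 1% monthly interest)): balance=$1369.59 total_interest=$19.59
After 8 (deposit($200)): balance=$1569.59 total_interest=$19.59

Answer: 1569.59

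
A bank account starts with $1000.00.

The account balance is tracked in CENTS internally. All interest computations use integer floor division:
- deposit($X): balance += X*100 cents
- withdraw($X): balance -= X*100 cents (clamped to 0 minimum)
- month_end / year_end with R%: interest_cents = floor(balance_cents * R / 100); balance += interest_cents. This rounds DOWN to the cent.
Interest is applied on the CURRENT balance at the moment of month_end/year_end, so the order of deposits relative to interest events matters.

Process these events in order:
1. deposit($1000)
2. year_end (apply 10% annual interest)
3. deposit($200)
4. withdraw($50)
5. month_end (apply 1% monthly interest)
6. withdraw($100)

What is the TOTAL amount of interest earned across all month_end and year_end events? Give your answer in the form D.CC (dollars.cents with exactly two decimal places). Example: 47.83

After 1 (deposit($1000)): balance=$2000.00 total_interest=$0.00
After 2 (year_end (apply 10% annual interest)): balance=$2200.00 total_interest=$200.00
After 3 (deposit($200)): balance=$2400.00 total_interest=$200.00
After 4 (withdraw($50)): balance=$2350.00 total_interest=$200.00
After 5 (month_end (apply 1% monthly interest)): balance=$2373.50 total_interest=$223.50
After 6 (withdraw($100)): balance=$2273.50 total_interest=$223.50

Answer: 223.50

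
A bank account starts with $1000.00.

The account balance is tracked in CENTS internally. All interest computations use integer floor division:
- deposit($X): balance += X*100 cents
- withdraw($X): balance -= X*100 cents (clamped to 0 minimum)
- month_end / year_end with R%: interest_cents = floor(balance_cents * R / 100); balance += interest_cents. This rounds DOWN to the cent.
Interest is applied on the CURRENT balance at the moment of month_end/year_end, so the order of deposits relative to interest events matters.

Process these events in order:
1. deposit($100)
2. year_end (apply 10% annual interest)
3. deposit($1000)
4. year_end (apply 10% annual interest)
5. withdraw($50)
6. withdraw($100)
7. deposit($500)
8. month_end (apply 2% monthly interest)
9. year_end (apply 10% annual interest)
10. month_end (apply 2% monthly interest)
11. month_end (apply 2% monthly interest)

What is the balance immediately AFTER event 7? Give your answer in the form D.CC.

After 1 (deposit($100)): balance=$1100.00 total_interest=$0.00
After 2 (year_end (apply 10% annual interest)): balance=$1210.00 total_interest=$110.00
After 3 (deposit($1000)): balance=$2210.00 total_interest=$110.00
After 4 (year_end (apply 10% annual interest)): balance=$2431.00 total_interest=$331.00
After 5 (withdraw($50)): balance=$2381.00 total_interest=$331.00
After 6 (withdraw($100)): balance=$2281.00 total_interest=$331.00
After 7 (deposit($500)): balance=$2781.00 total_interest=$331.00

Answer: 2781.00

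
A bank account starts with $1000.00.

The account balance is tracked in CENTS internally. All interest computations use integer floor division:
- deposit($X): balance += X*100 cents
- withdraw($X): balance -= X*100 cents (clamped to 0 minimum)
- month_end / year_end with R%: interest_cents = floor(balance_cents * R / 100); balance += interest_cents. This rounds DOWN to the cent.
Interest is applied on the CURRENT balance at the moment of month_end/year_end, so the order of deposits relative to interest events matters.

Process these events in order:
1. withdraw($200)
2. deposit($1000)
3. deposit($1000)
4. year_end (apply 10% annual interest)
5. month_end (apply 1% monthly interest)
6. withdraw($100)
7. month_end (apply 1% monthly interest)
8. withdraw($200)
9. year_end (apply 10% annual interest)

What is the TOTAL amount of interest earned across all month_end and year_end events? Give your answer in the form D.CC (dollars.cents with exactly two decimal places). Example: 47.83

After 1 (withdraw($200)): balance=$800.00 total_interest=$0.00
After 2 (deposit($1000)): balance=$1800.00 total_interest=$0.00
After 3 (deposit($1000)): balance=$2800.00 total_interest=$0.00
After 4 (year_end (apply 10% annual interest)): balance=$3080.00 total_interest=$280.00
After 5 (month_end (apply 1% monthly interest)): balance=$3110.80 total_interest=$310.80
After 6 (withdraw($100)): balance=$3010.80 total_interest=$310.80
After 7 (month_end (apply 1% monthly interest)): balance=$3040.90 total_interest=$340.90
After 8 (withdraw($200)): balance=$2840.90 total_interest=$340.90
After 9 (year_end (apply 10% annual interest)): balance=$3124.99 total_interest=$624.99

Answer: 624.99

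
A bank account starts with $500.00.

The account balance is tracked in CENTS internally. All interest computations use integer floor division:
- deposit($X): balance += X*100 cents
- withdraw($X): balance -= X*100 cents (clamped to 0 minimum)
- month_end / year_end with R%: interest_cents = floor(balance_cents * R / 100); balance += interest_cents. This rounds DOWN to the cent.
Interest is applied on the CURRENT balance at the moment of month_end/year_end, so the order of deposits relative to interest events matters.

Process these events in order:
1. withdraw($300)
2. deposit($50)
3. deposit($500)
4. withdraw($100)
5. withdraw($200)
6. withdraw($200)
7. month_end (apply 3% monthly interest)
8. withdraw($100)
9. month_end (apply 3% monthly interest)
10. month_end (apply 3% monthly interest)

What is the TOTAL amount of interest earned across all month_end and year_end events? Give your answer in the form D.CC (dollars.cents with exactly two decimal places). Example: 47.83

Answer: 17.08

Derivation:
After 1 (withdraw($300)): balance=$200.00 total_interest=$0.00
After 2 (deposit($50)): balance=$250.00 total_interest=$0.00
After 3 (deposit($500)): balance=$750.00 total_interest=$0.00
After 4 (withdraw($100)): balance=$650.00 total_interest=$0.00
After 5 (withdraw($200)): balance=$450.00 total_interest=$0.00
After 6 (withdraw($200)): balance=$250.00 total_interest=$0.00
After 7 (month_end (apply 3% monthly interest)): balance=$257.50 total_interest=$7.50
After 8 (withdraw($100)): balance=$157.50 total_interest=$7.50
After 9 (month_end (apply 3% monthly interest)): balance=$162.22 total_interest=$12.22
After 10 (month_end (apply 3% monthly interest)): balance=$167.08 total_interest=$17.08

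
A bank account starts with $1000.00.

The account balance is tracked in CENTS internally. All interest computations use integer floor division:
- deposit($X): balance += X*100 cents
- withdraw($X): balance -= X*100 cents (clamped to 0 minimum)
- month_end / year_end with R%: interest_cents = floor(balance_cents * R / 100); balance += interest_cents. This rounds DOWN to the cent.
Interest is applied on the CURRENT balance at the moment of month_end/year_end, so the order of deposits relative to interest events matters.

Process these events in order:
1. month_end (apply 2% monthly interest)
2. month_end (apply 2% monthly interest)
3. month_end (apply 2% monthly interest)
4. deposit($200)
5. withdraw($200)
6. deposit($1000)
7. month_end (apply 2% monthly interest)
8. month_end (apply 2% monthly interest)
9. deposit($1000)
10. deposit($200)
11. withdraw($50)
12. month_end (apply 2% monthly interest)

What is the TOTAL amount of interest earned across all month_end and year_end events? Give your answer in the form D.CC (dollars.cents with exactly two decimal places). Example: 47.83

After 1 (month_end (apply 2% monthly interest)): balance=$1020.00 total_interest=$20.00
After 2 (month_end (apply 2% monthly interest)): balance=$1040.40 total_interest=$40.40
After 3 (month_end (apply 2% monthly interest)): balance=$1061.20 total_interest=$61.20
After 4 (deposit($200)): balance=$1261.20 total_interest=$61.20
After 5 (withdraw($200)): balance=$1061.20 total_interest=$61.20
After 6 (deposit($1000)): balance=$2061.20 total_interest=$61.20
After 7 (month_end (apply 2% monthly interest)): balance=$2102.42 total_interest=$102.42
After 8 (month_end (apply 2% monthly interest)): balance=$2144.46 total_interest=$144.46
After 9 (deposit($1000)): balance=$3144.46 total_interest=$144.46
After 10 (deposit($200)): balance=$3344.46 total_interest=$144.46
After 11 (withdraw($50)): balance=$3294.46 total_interest=$144.46
After 12 (month_end (apply 2% monthly interest)): balance=$3360.34 total_interest=$210.34

Answer: 210.34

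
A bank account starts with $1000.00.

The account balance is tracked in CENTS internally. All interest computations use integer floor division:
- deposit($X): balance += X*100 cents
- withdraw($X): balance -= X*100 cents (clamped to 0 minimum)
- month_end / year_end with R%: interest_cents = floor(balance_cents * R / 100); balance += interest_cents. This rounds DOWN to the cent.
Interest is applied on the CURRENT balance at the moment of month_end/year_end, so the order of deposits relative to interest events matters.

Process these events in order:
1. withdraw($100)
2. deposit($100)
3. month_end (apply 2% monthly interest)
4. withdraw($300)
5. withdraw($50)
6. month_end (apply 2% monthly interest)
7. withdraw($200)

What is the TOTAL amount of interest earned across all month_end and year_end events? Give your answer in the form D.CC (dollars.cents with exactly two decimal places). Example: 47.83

After 1 (withdraw($100)): balance=$900.00 total_interest=$0.00
After 2 (deposit($100)): balance=$1000.00 total_interest=$0.00
After 3 (month_end (apply 2% monthly interest)): balance=$1020.00 total_interest=$20.00
After 4 (withdraw($300)): balance=$720.00 total_interest=$20.00
After 5 (withdraw($50)): balance=$670.00 total_interest=$20.00
After 6 (month_end (apply 2% monthly interest)): balance=$683.40 total_interest=$33.40
After 7 (withdraw($200)): balance=$483.40 total_interest=$33.40

Answer: 33.40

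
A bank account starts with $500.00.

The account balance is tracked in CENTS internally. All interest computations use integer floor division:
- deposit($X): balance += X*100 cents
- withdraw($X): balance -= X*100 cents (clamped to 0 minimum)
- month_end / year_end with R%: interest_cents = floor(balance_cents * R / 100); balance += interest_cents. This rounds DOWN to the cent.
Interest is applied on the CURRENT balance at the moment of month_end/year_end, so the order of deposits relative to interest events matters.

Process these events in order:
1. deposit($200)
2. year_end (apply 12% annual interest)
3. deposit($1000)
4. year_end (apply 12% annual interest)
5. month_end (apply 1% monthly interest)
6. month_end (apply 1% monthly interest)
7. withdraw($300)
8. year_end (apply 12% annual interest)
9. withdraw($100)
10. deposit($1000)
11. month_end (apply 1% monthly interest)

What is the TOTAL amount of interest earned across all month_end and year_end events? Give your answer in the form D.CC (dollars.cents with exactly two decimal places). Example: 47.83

Answer: 575.28

Derivation:
After 1 (deposit($200)): balance=$700.00 total_interest=$0.00
After 2 (year_end (apply 12% annual interest)): balance=$784.00 total_interest=$84.00
After 3 (deposit($1000)): balance=$1784.00 total_interest=$84.00
After 4 (year_end (apply 12% annual interest)): balance=$1998.08 total_interest=$298.08
After 5 (month_end (apply 1% monthly interest)): balance=$2018.06 total_interest=$318.06
After 6 (month_end (apply 1% monthly interest)): balance=$2038.24 total_interest=$338.24
After 7 (withdraw($300)): balance=$1738.24 total_interest=$338.24
After 8 (year_end (apply 12% annual interest)): balance=$1946.82 total_interest=$546.82
After 9 (withdraw($100)): balance=$1846.82 total_interest=$546.82
After 10 (deposit($1000)): balance=$2846.82 total_interest=$546.82
After 11 (month_end (apply 1% monthly interest)): balance=$2875.28 total_interest=$575.28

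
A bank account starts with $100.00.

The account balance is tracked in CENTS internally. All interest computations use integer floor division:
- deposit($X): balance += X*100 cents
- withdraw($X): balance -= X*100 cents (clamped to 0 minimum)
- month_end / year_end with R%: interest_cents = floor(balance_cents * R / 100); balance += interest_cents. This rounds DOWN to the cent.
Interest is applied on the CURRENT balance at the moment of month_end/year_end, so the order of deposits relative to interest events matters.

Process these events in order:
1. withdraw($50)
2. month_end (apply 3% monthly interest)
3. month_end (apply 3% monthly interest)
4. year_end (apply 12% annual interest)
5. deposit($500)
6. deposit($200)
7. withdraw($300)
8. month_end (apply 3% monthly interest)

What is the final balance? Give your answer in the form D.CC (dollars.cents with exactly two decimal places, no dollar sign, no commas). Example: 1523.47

Answer: 473.18

Derivation:
After 1 (withdraw($50)): balance=$50.00 total_interest=$0.00
After 2 (month_end (apply 3% monthly interest)): balance=$51.50 total_interest=$1.50
After 3 (month_end (apply 3% monthly interest)): balance=$53.04 total_interest=$3.04
After 4 (year_end (apply 12% annual interest)): balance=$59.40 total_interest=$9.40
After 5 (deposit($500)): balance=$559.40 total_interest=$9.40
After 6 (deposit($200)): balance=$759.40 total_interest=$9.40
After 7 (withdraw($300)): balance=$459.40 total_interest=$9.40
After 8 (month_end (apply 3% monthly interest)): balance=$473.18 total_interest=$23.18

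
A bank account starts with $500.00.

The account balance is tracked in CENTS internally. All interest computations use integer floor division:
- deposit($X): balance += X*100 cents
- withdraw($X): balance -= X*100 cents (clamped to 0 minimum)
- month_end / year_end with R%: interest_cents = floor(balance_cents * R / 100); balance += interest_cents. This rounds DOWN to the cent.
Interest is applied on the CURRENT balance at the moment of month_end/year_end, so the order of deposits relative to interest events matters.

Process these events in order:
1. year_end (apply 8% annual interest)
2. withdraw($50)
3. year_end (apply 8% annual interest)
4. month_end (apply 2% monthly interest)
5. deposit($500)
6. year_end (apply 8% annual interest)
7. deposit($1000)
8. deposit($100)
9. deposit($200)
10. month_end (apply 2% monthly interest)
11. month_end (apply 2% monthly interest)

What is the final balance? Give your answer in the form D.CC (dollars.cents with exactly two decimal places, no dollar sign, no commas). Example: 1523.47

After 1 (year_end (apply 8% annual interest)): balance=$540.00 total_interest=$40.00
After 2 (withdraw($50)): balance=$490.00 total_interest=$40.00
After 3 (year_end (apply 8% annual interest)): balance=$529.20 total_interest=$79.20
After 4 (month_end (apply 2% monthly interest)): balance=$539.78 total_interest=$89.78
After 5 (deposit($500)): balance=$1039.78 total_interest=$89.78
After 6 (year_end (apply 8% annual interest)): balance=$1122.96 total_interest=$172.96
After 7 (deposit($1000)): balance=$2122.96 total_interest=$172.96
After 8 (deposit($100)): balance=$2222.96 total_interest=$172.96
After 9 (deposit($200)): balance=$2422.96 total_interest=$172.96
After 10 (month_end (apply 2% monthly interest)): balance=$2471.41 total_interest=$221.41
After 11 (month_end (apply 2% monthly interest)): balance=$2520.83 total_interest=$270.83

Answer: 2520.83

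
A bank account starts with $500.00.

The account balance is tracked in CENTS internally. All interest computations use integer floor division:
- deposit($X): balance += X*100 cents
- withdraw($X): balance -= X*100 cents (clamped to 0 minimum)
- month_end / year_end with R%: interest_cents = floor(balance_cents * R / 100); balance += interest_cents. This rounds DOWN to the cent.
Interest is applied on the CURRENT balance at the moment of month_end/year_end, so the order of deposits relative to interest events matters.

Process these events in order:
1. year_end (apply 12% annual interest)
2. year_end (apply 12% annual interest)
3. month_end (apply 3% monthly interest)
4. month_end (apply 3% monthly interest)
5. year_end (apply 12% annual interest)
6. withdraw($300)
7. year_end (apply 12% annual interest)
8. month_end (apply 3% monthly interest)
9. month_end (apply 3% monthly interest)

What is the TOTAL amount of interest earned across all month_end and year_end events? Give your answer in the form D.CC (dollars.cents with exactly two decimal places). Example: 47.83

After 1 (year_end (apply 12% annual interest)): balance=$560.00 total_interest=$60.00
After 2 (year_end (apply 12% annual interest)): balance=$627.20 total_interest=$127.20
After 3 (month_end (apply 3% monthly interest)): balance=$646.01 total_interest=$146.01
After 4 (month_end (apply 3% monthly interest)): balance=$665.39 total_interest=$165.39
After 5 (year_end (apply 12% annual interest)): balance=$745.23 total_interest=$245.23
After 6 (withdraw($300)): balance=$445.23 total_interest=$245.23
After 7 (year_end (apply 12% annual interest)): balance=$498.65 total_interest=$298.65
After 8 (month_end (apply 3% monthly interest)): balance=$513.60 total_interest=$313.60
After 9 (month_end (apply 3% monthly interest)): balance=$529.00 total_interest=$329.00

Answer: 329.00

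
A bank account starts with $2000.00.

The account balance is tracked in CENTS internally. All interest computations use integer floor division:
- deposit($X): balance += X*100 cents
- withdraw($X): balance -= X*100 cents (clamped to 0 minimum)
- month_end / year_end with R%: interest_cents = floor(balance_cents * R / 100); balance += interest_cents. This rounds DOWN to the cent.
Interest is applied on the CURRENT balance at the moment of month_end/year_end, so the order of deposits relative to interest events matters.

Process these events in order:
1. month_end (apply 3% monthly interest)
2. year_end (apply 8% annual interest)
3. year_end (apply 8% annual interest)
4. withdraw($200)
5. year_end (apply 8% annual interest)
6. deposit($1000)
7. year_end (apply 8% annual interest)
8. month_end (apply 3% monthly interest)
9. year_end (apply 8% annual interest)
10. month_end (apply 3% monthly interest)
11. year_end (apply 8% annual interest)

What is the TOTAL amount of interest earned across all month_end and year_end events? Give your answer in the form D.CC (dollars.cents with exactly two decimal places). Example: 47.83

After 1 (month_end (apply 3% monthly interest)): balance=$2060.00 total_interest=$60.00
After 2 (year_end (apply 8% annual interest)): balance=$2224.80 total_interest=$224.80
After 3 (year_end (apply 8% annual interest)): balance=$2402.78 total_interest=$402.78
After 4 (withdraw($200)): balance=$2202.78 total_interest=$402.78
After 5 (year_end (apply 8% annual interest)): balance=$2379.00 total_interest=$579.00
After 6 (deposit($1000)): balance=$3379.00 total_interest=$579.00
After 7 (year_end (apply 8% annual interest)): balance=$3649.32 total_interest=$849.32
After 8 (month_end (apply 3% monthly interest)): balance=$3758.79 total_interest=$958.79
After 9 (year_end (apply 8% annual interest)): balance=$4059.49 total_interest=$1259.49
After 10 (month_end (apply 3% monthly interest)): balance=$4181.27 total_interest=$1381.27
After 11 (year_end (apply 8% annual interest)): balance=$4515.77 total_interest=$1715.77

Answer: 1715.77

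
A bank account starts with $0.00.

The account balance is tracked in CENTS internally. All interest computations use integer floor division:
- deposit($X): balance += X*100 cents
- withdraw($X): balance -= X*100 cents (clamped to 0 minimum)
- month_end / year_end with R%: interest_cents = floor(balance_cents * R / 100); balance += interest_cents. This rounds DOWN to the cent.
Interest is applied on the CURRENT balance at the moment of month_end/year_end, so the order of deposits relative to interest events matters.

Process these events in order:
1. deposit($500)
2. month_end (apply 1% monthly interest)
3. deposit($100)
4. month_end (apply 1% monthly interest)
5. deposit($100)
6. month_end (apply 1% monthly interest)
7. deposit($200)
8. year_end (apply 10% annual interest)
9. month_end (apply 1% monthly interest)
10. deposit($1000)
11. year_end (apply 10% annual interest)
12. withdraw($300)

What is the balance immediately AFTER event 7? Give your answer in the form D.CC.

Answer: 918.16

Derivation:
After 1 (deposit($500)): balance=$500.00 total_interest=$0.00
After 2 (month_end (apply 1% monthly interest)): balance=$505.00 total_interest=$5.00
After 3 (deposit($100)): balance=$605.00 total_interest=$5.00
After 4 (month_end (apply 1% monthly interest)): balance=$611.05 total_interest=$11.05
After 5 (deposit($100)): balance=$711.05 total_interest=$11.05
After 6 (month_end (apply 1% monthly interest)): balance=$718.16 total_interest=$18.16
After 7 (deposit($200)): balance=$918.16 total_interest=$18.16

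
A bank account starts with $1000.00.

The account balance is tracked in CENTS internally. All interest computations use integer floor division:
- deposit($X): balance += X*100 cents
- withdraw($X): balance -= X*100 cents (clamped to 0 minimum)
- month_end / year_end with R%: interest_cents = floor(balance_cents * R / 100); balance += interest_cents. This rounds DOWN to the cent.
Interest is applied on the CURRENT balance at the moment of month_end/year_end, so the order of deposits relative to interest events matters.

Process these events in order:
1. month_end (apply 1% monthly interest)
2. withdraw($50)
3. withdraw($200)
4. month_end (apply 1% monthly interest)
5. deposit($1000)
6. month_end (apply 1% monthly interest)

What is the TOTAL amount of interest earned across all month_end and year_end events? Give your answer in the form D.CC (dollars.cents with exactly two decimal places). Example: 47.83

After 1 (month_end (apply 1% monthly interest)): balance=$1010.00 total_interest=$10.00
After 2 (withdraw($50)): balance=$960.00 total_interest=$10.00
After 3 (withdraw($200)): balance=$760.00 total_interest=$10.00
After 4 (month_end (apply 1% monthly interest)): balance=$767.60 total_interest=$17.60
After 5 (deposit($1000)): balance=$1767.60 total_interest=$17.60
After 6 (month_end (apply 1% monthly interest)): balance=$1785.27 total_interest=$35.27

Answer: 35.27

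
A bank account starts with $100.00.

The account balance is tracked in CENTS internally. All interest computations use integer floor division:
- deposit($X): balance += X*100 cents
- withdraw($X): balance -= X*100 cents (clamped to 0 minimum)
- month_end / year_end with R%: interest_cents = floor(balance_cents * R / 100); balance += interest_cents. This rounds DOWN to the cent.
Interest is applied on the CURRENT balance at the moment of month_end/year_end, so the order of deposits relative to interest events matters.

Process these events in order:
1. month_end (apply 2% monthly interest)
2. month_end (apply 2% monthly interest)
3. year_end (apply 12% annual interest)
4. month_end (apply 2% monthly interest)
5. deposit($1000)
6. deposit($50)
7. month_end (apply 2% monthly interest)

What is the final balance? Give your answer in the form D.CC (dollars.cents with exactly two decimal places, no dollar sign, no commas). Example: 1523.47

Answer: 1192.22

Derivation:
After 1 (month_end (apply 2% monthly interest)): balance=$102.00 total_interest=$2.00
After 2 (month_end (apply 2% monthly interest)): balance=$104.04 total_interest=$4.04
After 3 (year_end (apply 12% annual interest)): balance=$116.52 total_interest=$16.52
After 4 (month_end (apply 2% monthly interest)): balance=$118.85 total_interest=$18.85
After 5 (deposit($1000)): balance=$1118.85 total_interest=$18.85
After 6 (deposit($50)): balance=$1168.85 total_interest=$18.85
After 7 (month_end (apply 2% monthly interest)): balance=$1192.22 total_interest=$42.22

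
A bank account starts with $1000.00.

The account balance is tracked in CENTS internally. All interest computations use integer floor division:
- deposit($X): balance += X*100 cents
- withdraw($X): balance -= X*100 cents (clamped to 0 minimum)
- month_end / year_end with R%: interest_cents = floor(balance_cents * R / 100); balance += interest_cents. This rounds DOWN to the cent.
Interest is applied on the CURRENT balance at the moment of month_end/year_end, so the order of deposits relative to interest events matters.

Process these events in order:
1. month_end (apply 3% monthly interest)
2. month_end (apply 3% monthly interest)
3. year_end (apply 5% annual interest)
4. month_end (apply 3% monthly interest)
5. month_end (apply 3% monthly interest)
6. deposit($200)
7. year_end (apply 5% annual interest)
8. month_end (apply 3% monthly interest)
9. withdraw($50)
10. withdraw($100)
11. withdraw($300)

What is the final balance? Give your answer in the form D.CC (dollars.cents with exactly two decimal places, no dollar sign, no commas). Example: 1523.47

Answer: 1044.37

Derivation:
After 1 (month_end (apply 3% monthly interest)): balance=$1030.00 total_interest=$30.00
After 2 (month_end (apply 3% monthly interest)): balance=$1060.90 total_interest=$60.90
After 3 (year_end (apply 5% annual interest)): balance=$1113.94 total_interest=$113.94
After 4 (month_end (apply 3% monthly interest)): balance=$1147.35 total_interest=$147.35
After 5 (month_end (apply 3% monthly interest)): balance=$1181.77 total_interest=$181.77
After 6 (deposit($200)): balance=$1381.77 total_interest=$181.77
After 7 (year_end (apply 5% annual interest)): balance=$1450.85 total_interest=$250.85
After 8 (month_end (apply 3% monthly interest)): balance=$1494.37 total_interest=$294.37
After 9 (withdraw($50)): balance=$1444.37 total_interest=$294.37
After 10 (withdraw($100)): balance=$1344.37 total_interest=$294.37
After 11 (withdraw($300)): balance=$1044.37 total_interest=$294.37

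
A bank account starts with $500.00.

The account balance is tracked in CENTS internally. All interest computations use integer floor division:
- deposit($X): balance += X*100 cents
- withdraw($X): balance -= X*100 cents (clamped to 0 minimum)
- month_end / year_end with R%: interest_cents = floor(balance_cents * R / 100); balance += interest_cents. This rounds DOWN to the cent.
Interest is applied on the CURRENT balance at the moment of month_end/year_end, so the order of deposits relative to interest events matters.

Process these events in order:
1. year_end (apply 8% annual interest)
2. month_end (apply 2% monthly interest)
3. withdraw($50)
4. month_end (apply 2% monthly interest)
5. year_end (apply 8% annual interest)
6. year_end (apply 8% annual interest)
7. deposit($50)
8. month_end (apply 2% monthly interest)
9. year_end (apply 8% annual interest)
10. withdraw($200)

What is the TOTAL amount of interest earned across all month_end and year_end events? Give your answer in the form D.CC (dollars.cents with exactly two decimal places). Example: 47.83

Answer: 211.40

Derivation:
After 1 (year_end (apply 8% annual interest)): balance=$540.00 total_interest=$40.00
After 2 (month_end (apply 2% monthly interest)): balance=$550.80 total_interest=$50.80
After 3 (withdraw($50)): balance=$500.80 total_interest=$50.80
After 4 (month_end (apply 2% monthly interest)): balance=$510.81 total_interest=$60.81
After 5 (year_end (apply 8% annual interest)): balance=$551.67 total_interest=$101.67
After 6 (year_end (apply 8% annual interest)): balance=$595.80 total_interest=$145.80
After 7 (deposit($50)): balance=$645.80 total_interest=$145.80
After 8 (month_end (apply 2% monthly interest)): balance=$658.71 total_interest=$158.71
After 9 (year_end (apply 8% annual interest)): balance=$711.40 total_interest=$211.40
After 10 (withdraw($200)): balance=$511.40 total_interest=$211.40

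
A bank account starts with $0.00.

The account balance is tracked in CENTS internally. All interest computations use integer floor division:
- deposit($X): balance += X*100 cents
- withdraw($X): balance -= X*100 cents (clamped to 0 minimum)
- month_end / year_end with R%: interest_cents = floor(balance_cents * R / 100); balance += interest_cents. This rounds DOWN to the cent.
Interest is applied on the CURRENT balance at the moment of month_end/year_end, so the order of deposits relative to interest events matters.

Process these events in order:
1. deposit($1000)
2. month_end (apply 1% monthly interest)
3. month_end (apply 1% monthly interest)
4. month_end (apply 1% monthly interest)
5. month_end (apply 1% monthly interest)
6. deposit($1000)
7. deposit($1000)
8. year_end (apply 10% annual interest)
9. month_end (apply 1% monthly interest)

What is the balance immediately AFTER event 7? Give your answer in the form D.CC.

After 1 (deposit($1000)): balance=$1000.00 total_interest=$0.00
After 2 (month_end (apply 1% monthly interest)): balance=$1010.00 total_interest=$10.00
After 3 (month_end (apply 1% monthly interest)): balance=$1020.10 total_interest=$20.10
After 4 (month_end (apply 1% monthly interest)): balance=$1030.30 total_interest=$30.30
After 5 (month_end (apply 1% monthly interest)): balance=$1040.60 total_interest=$40.60
After 6 (deposit($1000)): balance=$2040.60 total_interest=$40.60
After 7 (deposit($1000)): balance=$3040.60 total_interest=$40.60

Answer: 3040.60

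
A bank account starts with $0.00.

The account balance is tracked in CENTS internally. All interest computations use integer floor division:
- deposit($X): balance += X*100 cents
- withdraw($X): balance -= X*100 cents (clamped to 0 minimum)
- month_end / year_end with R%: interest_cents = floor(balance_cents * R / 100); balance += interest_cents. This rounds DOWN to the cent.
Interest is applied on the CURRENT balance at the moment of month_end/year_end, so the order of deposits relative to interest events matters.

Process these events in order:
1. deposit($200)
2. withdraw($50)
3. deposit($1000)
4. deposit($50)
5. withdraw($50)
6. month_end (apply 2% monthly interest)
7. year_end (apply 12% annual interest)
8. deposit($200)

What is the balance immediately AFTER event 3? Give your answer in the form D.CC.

After 1 (deposit($200)): balance=$200.00 total_interest=$0.00
After 2 (withdraw($50)): balance=$150.00 total_interest=$0.00
After 3 (deposit($1000)): balance=$1150.00 total_interest=$0.00

Answer: 1150.00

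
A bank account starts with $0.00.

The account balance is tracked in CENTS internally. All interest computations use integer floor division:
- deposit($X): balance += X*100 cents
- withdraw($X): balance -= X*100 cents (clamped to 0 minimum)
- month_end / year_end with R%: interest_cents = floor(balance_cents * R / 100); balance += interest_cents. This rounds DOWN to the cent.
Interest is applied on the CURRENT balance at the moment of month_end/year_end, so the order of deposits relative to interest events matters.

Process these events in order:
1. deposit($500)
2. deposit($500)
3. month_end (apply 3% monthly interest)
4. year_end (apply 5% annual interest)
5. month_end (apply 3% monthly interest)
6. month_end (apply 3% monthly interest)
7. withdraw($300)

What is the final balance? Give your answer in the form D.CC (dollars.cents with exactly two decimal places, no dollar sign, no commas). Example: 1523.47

Answer: 847.35

Derivation:
After 1 (deposit($500)): balance=$500.00 total_interest=$0.00
After 2 (deposit($500)): balance=$1000.00 total_interest=$0.00
After 3 (month_end (apply 3% monthly interest)): balance=$1030.00 total_interest=$30.00
After 4 (year_end (apply 5% annual interest)): balance=$1081.50 total_interest=$81.50
After 5 (month_end (apply 3% monthly interest)): balance=$1113.94 total_interest=$113.94
After 6 (month_end (apply 3% monthly interest)): balance=$1147.35 total_interest=$147.35
After 7 (withdraw($300)): balance=$847.35 total_interest=$147.35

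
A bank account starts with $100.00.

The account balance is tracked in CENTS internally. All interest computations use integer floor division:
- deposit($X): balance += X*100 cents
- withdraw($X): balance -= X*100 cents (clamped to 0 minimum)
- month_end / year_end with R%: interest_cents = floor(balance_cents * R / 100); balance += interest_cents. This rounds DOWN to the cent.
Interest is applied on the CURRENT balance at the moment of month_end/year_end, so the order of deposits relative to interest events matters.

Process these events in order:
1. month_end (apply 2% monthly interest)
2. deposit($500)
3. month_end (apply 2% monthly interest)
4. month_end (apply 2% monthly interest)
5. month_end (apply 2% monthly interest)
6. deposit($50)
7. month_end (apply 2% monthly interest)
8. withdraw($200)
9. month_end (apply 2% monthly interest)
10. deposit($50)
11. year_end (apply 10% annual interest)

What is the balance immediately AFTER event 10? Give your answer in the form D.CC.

After 1 (month_end (apply 2% monthly interest)): balance=$102.00 total_interest=$2.00
After 2 (deposit($500)): balance=$602.00 total_interest=$2.00
After 3 (month_end (apply 2% monthly interest)): balance=$614.04 total_interest=$14.04
After 4 (month_end (apply 2% monthly interest)): balance=$626.32 total_interest=$26.32
After 5 (month_end (apply 2% monthly interest)): balance=$638.84 total_interest=$38.84
After 6 (deposit($50)): balance=$688.84 total_interest=$38.84
After 7 (month_end (apply 2% monthly interest)): balance=$702.61 total_interest=$52.61
After 8 (withdraw($200)): balance=$502.61 total_interest=$52.61
After 9 (month_end (apply 2% monthly interest)): balance=$512.66 total_interest=$62.66
After 10 (deposit($50)): balance=$562.66 total_interest=$62.66

Answer: 562.66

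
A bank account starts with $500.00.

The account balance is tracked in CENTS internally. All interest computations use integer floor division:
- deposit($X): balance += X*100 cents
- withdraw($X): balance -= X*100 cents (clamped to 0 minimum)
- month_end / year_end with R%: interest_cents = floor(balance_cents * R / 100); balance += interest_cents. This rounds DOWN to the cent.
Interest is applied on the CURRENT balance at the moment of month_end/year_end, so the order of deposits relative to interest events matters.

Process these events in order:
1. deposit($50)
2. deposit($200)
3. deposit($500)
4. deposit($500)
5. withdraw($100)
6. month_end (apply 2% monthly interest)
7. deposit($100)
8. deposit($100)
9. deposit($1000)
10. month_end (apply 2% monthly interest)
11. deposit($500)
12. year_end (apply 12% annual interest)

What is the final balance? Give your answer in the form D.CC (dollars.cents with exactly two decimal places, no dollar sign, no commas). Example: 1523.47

After 1 (deposit($50)): balance=$550.00 total_interest=$0.00
After 2 (deposit($200)): balance=$750.00 total_interest=$0.00
After 3 (deposit($500)): balance=$1250.00 total_interest=$0.00
After 4 (deposit($500)): balance=$1750.00 total_interest=$0.00
After 5 (withdraw($100)): balance=$1650.00 total_interest=$0.00
After 6 (month_end (apply 2% monthly interest)): balance=$1683.00 total_interest=$33.00
After 7 (deposit($100)): balance=$1783.00 total_interest=$33.00
After 8 (deposit($100)): balance=$1883.00 total_interest=$33.00
After 9 (deposit($1000)): balance=$2883.00 total_interest=$33.00
After 10 (month_end (apply 2% monthly interest)): balance=$2940.66 total_interest=$90.66
After 11 (deposit($500)): balance=$3440.66 total_interest=$90.66
After 12 (year_end (apply 12% annual interest)): balance=$3853.53 total_interest=$503.53

Answer: 3853.53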